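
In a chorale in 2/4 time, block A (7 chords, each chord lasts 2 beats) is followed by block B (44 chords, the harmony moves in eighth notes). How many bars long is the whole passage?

18 bars

A: 7 × 2 = 14 beats = 7 bars.
B: 44 × 0.5 = 22 beats = 11 bars.
Total: 7 + 11 = 18 bars.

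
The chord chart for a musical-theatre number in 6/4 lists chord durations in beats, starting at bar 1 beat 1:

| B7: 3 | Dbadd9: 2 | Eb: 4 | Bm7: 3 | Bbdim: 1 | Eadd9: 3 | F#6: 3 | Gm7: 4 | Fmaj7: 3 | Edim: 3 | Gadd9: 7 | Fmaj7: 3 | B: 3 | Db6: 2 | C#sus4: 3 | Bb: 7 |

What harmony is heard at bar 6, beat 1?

Beat 1 of bar 6 is beat (6−1)×6 + 1 = 31 overall.
Running totals: B7 ends at 3, Dbadd9 ends at 5, Eb ends at 9, Bm7 ends at 12, Bbdim ends at 13, Eadd9 ends at 16, F#6 ends at 19, Gm7 ends at 23, Fmaj7 ends at 26, Edim ends at 29, Gadd9 ends at 36.
Beat 31 falls within Gadd9.

Gadd9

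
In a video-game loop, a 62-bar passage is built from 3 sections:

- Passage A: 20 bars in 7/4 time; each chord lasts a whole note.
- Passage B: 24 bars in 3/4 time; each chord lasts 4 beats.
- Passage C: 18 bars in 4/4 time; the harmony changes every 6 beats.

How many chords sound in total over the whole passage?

65 chords

A: 20 bars × 7 beats = 140 beats; 4 beats/chord → 35 chords.
B: 24 bars × 3 beats = 72 beats; 4 beats/chord → 18 chords.
C: 18 bars × 4 beats = 72 beats; 6 beats/chord → 12 chords.
Total: 35 + 18 + 12 = 65.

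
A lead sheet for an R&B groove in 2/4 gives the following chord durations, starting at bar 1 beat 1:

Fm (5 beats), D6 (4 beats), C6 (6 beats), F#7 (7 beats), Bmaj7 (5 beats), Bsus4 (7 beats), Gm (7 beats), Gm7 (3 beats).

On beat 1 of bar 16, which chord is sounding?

Beat 1 of bar 16 is beat (16−1)×2 + 1 = 31 overall.
Running totals: Fm ends at 5, D6 ends at 9, C6 ends at 15, F#7 ends at 22, Bmaj7 ends at 27, Bsus4 ends at 34.
Beat 31 falls within Bsus4.

Bsus4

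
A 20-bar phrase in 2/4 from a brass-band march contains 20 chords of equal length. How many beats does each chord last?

2 beats

20 bars × 2 beats/bar = 40 beats total.
40 beats ÷ 20 chords = 2 beats per chord.
(That is a half note.)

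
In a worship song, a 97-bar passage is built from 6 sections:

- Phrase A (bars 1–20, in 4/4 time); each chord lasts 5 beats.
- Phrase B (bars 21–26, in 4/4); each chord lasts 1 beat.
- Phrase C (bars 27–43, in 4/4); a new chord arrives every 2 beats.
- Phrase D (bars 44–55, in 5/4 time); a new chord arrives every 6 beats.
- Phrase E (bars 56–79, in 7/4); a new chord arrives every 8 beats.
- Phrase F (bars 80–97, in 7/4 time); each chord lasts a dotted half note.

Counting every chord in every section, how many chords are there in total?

147 chords

A: 20·4 = 80 beats, 80/5 = 16 chords.
B: 6·4 = 24 beats, 24/1 = 24 chords.
C: 17·4 = 68 beats, 68/2 = 34 chords.
D: 12·5 = 60 beats, 60/6 = 10 chords.
E: 24·7 = 168 beats, 168/8 = 21 chords.
F: 18·7 = 126 beats, 126/3 = 42 chords.
Total: 16 + 24 + 34 + 10 + 21 + 42 = 147.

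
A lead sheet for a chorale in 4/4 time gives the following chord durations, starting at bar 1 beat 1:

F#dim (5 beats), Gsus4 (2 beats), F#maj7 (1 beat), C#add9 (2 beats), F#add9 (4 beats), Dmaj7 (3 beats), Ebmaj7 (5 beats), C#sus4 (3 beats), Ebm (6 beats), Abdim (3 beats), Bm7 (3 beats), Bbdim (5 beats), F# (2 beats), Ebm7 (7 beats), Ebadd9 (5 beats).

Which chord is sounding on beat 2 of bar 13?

Ebm7

Beat 2 of bar 13 is beat (13−1)×4 + 2 = 50 overall.
Running totals: F#dim ends at 5, Gsus4 ends at 7, F#maj7 ends at 8, C#add9 ends at 10, F#add9 ends at 14, Dmaj7 ends at 17, Ebmaj7 ends at 22, C#sus4 ends at 25, Ebm ends at 31, Abdim ends at 34, Bm7 ends at 37, Bbdim ends at 42, F# ends at 44, Ebm7 ends at 51.
Beat 50 falls within Ebm7.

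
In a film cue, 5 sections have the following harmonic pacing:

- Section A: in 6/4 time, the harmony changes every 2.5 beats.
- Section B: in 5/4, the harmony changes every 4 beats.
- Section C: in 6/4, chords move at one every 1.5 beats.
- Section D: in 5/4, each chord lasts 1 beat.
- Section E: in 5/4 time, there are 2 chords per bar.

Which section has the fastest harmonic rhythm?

Section D

A: each chord is 2.5 beats in 6/4, so 2.4 per bar.
B: each chord is 4 beats in 5/4, so 1.25 per bar.
C: each chord is 1.5 beats in 6/4, so 4 per bar.
D: each chord is 1 beat in 5/4, so 5 per bar.
E: each chord is 2.5 beats in 5/4, so 2 per bar.
Fastest is D at 5 chords/bar.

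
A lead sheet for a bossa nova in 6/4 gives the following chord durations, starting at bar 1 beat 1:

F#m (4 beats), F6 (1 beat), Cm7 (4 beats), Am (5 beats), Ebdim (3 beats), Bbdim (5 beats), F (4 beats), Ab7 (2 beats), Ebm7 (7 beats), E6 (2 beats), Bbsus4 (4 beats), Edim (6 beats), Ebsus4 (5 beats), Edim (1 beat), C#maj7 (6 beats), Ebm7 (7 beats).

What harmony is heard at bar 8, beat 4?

Beat 4 of bar 8 is beat (8−1)×6 + 4 = 46 overall.
Running totals: F#m ends at 4, F6 ends at 5, Cm7 ends at 9, Am ends at 14, Ebdim ends at 17, Bbdim ends at 22, F ends at 26, Ab7 ends at 28, Ebm7 ends at 35, E6 ends at 37, Bbsus4 ends at 41, Edim ends at 47.
Beat 46 falls within Edim.

Edim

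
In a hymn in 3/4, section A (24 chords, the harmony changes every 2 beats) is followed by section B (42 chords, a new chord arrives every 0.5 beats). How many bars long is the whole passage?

23 bars

A: 24 × 2 = 48 beats = 16 bars.
B: 42 × 0.5 = 21 beats = 7 bars.
Total: 16 + 7 = 23 bars.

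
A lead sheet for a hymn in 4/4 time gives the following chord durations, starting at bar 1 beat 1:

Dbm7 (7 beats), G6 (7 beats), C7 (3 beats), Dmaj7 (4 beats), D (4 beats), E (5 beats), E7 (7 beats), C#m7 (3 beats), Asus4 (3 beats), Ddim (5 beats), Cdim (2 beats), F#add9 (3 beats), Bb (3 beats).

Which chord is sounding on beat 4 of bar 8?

E7

Beat 4 of bar 8 is beat (8−1)×4 + 4 = 32 overall.
Running totals: Dbm7 ends at 7, G6 ends at 14, C7 ends at 17, Dmaj7 ends at 21, D ends at 25, E ends at 30, E7 ends at 37.
Beat 32 falls within E7.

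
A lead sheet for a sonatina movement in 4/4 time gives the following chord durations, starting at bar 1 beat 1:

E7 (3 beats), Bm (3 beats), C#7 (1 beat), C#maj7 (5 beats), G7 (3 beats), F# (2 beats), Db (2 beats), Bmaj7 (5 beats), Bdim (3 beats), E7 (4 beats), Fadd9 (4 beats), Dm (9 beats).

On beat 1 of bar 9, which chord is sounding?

Fadd9

Beat 1 of bar 9 is beat (9−1)×4 + 1 = 33 overall.
Running totals: E7 ends at 3, Bm ends at 6, C#7 ends at 7, C#maj7 ends at 12, G7 ends at 15, F# ends at 17, Db ends at 19, Bmaj7 ends at 24, Bdim ends at 27, E7 ends at 31, Fadd9 ends at 35.
Beat 33 falls within Fadd9.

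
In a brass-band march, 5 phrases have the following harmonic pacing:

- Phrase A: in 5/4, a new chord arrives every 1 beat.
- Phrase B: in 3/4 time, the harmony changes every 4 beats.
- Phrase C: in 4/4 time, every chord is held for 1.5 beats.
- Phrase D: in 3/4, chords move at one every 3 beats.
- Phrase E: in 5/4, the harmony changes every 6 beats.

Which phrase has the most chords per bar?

Phrase A

A: 5/1 = 5 chords/bar.
B: 3/4 = 0.75 chords/bar.
C: 4/1.5 = 8/3 chords/bar.
D: 3/3 = 1 chord/bar.
E: 5/6 = 5/6 chords/bar.
Fastest is A at 5 chords/bar.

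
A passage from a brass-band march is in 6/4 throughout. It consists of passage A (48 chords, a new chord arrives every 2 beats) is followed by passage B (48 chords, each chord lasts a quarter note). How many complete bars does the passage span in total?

A: 48 × 2 = 96 beats = 16 bars.
B: 48 × 1 = 48 beats = 8 bars.
Total: 16 + 8 = 24 bars.

24 bars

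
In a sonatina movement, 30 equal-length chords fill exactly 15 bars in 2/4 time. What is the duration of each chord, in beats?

15 bars × 2 beats/bar = 30 beats total.
30 beats ÷ 30 chords = 1 beats per chord.
(That is a quarter note.)

1 beat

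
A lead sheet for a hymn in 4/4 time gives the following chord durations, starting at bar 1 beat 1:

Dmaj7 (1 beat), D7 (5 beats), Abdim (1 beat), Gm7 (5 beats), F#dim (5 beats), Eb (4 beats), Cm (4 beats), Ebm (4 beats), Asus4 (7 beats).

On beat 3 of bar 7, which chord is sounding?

Beat 3 of bar 7 is beat (7−1)×4 + 3 = 27 overall.
Running totals: Dmaj7 ends at 1, D7 ends at 6, Abdim ends at 7, Gm7 ends at 12, F#dim ends at 17, Eb ends at 21, Cm ends at 25, Ebm ends at 29.
Beat 27 falls within Ebm.

Ebm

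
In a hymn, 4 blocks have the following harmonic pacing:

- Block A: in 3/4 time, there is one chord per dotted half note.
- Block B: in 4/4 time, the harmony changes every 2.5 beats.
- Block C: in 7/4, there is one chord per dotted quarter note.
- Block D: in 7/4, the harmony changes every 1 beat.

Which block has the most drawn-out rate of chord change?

A: 3/3 = 1 chord/bar.
B: 4/2.5 = 1.6 chords/bar.
C: 7/1.5 = 14/3 chords/bar.
D: 7/1 = 7 chords/bar.
Slowest is A at 1 chords/bar.

Block A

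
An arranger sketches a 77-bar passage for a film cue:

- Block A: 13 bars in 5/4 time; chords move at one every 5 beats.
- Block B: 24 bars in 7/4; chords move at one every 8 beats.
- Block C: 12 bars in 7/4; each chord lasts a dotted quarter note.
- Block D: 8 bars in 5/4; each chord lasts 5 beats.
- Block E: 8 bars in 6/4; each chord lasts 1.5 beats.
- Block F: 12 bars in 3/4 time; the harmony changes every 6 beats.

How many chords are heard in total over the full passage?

A: 13·5 = 65 beats, 65/5 = 13 chords.
B: 24·7 = 168 beats, 168/8 = 21 chords.
C: 12·7 = 84 beats, 84/1.5 = 56 chords.
D: 8·5 = 40 beats, 40/5 = 8 chords.
E: 8·6 = 48 beats, 48/1.5 = 32 chords.
F: 12·3 = 36 beats, 36/6 = 6 chords.
Total: 13 + 21 + 56 + 8 + 32 + 6 = 136.

136 chords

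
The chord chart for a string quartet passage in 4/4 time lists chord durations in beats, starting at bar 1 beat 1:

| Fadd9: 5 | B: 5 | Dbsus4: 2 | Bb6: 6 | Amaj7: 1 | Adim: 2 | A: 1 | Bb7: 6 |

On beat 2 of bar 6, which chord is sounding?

A

Beat 2 of bar 6 is beat (6−1)×4 + 2 = 22 overall.
Running totals: Fadd9 ends at 5, B ends at 10, Dbsus4 ends at 12, Bb6 ends at 18, Amaj7 ends at 19, Adim ends at 21, A ends at 22.
Beat 22 falls within A.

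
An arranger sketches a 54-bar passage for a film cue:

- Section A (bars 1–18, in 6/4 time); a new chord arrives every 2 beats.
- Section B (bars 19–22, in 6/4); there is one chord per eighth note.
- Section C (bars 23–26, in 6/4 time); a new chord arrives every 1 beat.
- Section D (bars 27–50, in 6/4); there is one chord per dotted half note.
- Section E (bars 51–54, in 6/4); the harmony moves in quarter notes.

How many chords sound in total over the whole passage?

A has 108 beats and chords last 2 each, so 54 chords.
B has 24 beats and chords last 0.5 each, so 48 chords.
C has 24 beats and chords last 1 each, so 24 chords.
D has 144 beats and chords last 3 each, so 48 chords.
E has 24 beats and chords last 1 each, so 24 chords.
Total: 54 + 48 + 24 + 48 + 24 = 198.

198 chords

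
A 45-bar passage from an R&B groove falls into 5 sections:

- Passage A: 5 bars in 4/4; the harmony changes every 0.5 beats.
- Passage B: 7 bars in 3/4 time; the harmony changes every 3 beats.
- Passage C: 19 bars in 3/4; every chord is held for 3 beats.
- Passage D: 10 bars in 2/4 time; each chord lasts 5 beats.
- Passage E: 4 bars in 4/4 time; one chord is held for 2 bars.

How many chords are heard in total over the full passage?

72 chords

A: 5·4 = 20 beats, 20/0.5 = 40 chords.
B: 7·3 = 21 beats, 21/3 = 7 chords.
C: 19·3 = 57 beats, 57/3 = 19 chords.
D: 10·2 = 20 beats, 20/5 = 4 chords.
E: 4·4 = 16 beats, 16/8 = 2 chords.
Total: 40 + 7 + 19 + 4 + 2 = 72.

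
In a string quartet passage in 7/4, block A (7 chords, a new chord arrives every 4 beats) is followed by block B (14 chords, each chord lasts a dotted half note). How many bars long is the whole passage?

A: 7 × 4 = 28 beats = 4 bars.
B: 14 × 3 = 42 beats = 6 bars.
Total: 4 + 6 = 10 bars.

10 bars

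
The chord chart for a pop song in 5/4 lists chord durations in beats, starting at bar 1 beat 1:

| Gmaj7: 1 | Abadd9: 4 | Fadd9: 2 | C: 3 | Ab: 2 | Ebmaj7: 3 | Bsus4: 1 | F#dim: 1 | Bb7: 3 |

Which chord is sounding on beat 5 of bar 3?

Beat 5 of bar 3 is beat (3−1)×5 + 5 = 15 overall.
Running totals: Gmaj7 ends at 1, Abadd9 ends at 5, Fadd9 ends at 7, C ends at 10, Ab ends at 12, Ebmaj7 ends at 15.
Beat 15 falls within Ebmaj7.

Ebmaj7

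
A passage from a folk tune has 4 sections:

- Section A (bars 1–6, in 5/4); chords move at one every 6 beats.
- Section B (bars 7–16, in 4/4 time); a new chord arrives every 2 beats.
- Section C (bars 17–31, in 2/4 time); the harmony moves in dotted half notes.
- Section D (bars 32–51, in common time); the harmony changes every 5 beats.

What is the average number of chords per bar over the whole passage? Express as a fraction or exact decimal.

1 chords per bar

A: 6 × 5 = 30 beats ÷ 6 = 5 chords.
B: 10 × 4 = 40 beats ÷ 2 = 20 chords.
C: 15 × 2 = 30 beats ÷ 3 = 10 chords.
D: 20 × 4 = 80 beats ÷ 5 = 16 chords.
Overall: 51 chords over 51 bars → 51/51 = 1 chords per bar.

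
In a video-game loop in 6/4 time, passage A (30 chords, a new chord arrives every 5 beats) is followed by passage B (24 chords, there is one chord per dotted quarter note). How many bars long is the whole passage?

31 bars

A: 30 × 5 = 150 beats = 25 bars.
B: 24 × 1.5 = 36 beats = 6 bars.
Total: 25 + 6 = 31 bars.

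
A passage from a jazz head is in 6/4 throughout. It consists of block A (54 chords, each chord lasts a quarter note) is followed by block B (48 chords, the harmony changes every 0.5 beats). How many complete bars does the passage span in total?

13 bars

A: 54 × 1 = 54 beats = 9 bars.
B: 48 × 0.5 = 24 beats = 4 bars.
Total: 9 + 4 = 13 bars.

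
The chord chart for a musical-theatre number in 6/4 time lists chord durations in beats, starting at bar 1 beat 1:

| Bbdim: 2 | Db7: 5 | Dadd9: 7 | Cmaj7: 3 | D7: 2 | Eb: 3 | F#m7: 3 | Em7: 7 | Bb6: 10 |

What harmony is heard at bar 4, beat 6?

Beat 6 of bar 4 is beat (4−1)×6 + 6 = 24 overall.
Running totals: Bbdim ends at 2, Db7 ends at 7, Dadd9 ends at 14, Cmaj7 ends at 17, D7 ends at 19, Eb ends at 22, F#m7 ends at 25.
Beat 24 falls within F#m7.

F#m7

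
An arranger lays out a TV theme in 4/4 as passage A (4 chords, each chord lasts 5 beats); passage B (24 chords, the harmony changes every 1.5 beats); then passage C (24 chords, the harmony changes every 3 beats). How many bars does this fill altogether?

32 bars

A: 4 × 5 = 20 beats = 5 bars.
B: 24 × 1.5 = 36 beats = 9 bars.
C: 24 × 3 = 72 beats = 18 bars.
Total: 5 + 9 + 18 = 32 bars.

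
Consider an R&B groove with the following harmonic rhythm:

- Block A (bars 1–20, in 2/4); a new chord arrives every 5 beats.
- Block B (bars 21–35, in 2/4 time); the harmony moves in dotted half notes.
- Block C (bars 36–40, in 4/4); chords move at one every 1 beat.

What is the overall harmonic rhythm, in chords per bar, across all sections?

A: 20 bars of 2 beats is 40 beats; at 5 beats each that's 8 chords.
B: 15 bars of 2 beats is 30 beats; at 3 beats each that's 10 chords.
C: 5 bars of 4 beats is 20 beats; at 1 beat each that's 20 chords.
Overall: 38 chords over 40 bars → 38/40 = 0.95 chords per bar.

0.95 chords per bar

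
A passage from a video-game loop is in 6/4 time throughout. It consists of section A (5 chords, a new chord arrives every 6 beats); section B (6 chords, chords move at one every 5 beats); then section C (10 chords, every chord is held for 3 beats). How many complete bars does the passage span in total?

15 bars

A: 5 × 6 = 30 beats = 5 bars.
B: 6 × 5 = 30 beats = 5 bars.
C: 10 × 3 = 30 beats = 5 bars.
Total: 5 + 5 + 5 = 15 bars.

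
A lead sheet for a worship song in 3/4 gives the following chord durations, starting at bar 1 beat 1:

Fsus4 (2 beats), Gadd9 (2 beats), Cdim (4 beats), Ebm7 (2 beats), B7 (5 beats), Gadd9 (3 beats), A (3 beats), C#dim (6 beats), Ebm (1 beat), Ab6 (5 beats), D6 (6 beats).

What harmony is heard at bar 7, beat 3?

Beat 3 of bar 7 is beat (7−1)×3 + 3 = 21 overall.
Running totals: Fsus4 ends at 2, Gadd9 ends at 4, Cdim ends at 8, Ebm7 ends at 10, B7 ends at 15, Gadd9 ends at 18, A ends at 21.
Beat 21 falls within A.

A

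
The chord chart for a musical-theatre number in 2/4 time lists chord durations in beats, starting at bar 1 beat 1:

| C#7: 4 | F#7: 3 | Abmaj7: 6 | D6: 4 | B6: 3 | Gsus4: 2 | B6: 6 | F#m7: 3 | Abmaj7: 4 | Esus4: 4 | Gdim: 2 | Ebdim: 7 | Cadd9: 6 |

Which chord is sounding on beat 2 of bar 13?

Beat 2 of bar 13 is beat (13−1)×2 + 2 = 26 overall.
Running totals: C#7 ends at 4, F#7 ends at 7, Abmaj7 ends at 13, D6 ends at 17, B6 ends at 20, Gsus4 ends at 22, B6 ends at 28.
Beat 26 falls within B6.

B6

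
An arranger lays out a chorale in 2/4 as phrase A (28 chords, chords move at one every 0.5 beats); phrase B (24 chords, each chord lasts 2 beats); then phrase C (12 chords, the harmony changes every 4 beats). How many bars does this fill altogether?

55 bars

A: 28 × 0.5 = 14 beats = 7 bars.
B: 24 × 2 = 48 beats = 24 bars.
C: 12 × 4 = 48 beats = 24 bars.
Total: 7 + 24 + 24 = 55 bars.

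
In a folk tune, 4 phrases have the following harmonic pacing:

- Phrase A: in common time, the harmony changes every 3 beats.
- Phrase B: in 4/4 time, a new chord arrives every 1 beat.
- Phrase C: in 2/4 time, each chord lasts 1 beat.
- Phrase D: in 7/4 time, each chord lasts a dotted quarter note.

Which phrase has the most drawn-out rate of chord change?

Phrase A

A: each chord is 3 beats in 4/4, so 4/3 per bar.
B: each chord is 1 beat in 4/4, so 4 per bar.
C: each chord is 1 beat in 2/4, so 2 per bar.
D: each chord is 1.5 beats in 7/4, so 14/3 per bar.
Slowest is A at 4/3 chords/bar.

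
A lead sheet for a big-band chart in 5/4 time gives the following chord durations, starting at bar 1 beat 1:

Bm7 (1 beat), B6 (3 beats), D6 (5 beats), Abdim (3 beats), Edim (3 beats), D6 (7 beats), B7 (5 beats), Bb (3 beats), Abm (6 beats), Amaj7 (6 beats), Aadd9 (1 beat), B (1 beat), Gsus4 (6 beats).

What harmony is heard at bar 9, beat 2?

Amaj7

Beat 2 of bar 9 is beat (9−1)×5 + 2 = 42 overall.
Running totals: Bm7 ends at 1, B6 ends at 4, D6 ends at 9, Abdim ends at 12, Edim ends at 15, D6 ends at 22, B7 ends at 27, Bb ends at 30, Abm ends at 36, Amaj7 ends at 42.
Beat 42 falls within Amaj7.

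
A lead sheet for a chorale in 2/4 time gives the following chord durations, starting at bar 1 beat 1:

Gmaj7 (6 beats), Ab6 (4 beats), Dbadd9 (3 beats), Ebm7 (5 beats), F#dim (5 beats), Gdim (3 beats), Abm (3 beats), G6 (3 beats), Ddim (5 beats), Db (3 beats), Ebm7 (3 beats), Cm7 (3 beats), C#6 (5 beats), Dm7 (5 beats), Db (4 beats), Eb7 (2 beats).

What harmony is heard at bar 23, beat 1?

Beat 1 of bar 23 is beat (23−1)×2 + 1 = 45 overall.
Running totals: Gmaj7 ends at 6, Ab6 ends at 10, Dbadd9 ends at 13, Ebm7 ends at 18, F#dim ends at 23, Gdim ends at 26, Abm ends at 29, G6 ends at 32, Ddim ends at 37, Db ends at 40, Ebm7 ends at 43, Cm7 ends at 46.
Beat 45 falls within Cm7.

Cm7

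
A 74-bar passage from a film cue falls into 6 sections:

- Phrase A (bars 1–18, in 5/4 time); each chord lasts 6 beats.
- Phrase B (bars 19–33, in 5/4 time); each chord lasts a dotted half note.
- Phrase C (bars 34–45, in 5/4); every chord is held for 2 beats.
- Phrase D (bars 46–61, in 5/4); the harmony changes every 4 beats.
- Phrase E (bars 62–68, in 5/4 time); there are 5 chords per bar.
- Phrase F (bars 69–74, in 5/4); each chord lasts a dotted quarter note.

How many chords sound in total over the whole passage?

145 chords

A: 18·5 = 90 beats, 90/6 = 15 chords.
B: 15·5 = 75 beats, 75/3 = 25 chords.
C: 12·5 = 60 beats, 60/2 = 30 chords.
D: 16·5 = 80 beats, 80/4 = 20 chords.
E: 7·5 = 35 beats, 35/1 = 35 chords.
F: 6·5 = 30 beats, 30/1.5 = 20 chords.
Total: 15 + 25 + 30 + 20 + 35 + 20 = 145.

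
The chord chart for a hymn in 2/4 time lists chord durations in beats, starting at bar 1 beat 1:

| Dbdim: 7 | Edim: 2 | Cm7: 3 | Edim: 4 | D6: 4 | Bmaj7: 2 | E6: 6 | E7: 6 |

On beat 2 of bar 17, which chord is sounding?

Beat 2 of bar 17 is beat (17−1)×2 + 2 = 34 overall.
Running totals: Dbdim ends at 7, Edim ends at 9, Cm7 ends at 12, Edim ends at 16, D6 ends at 20, Bmaj7 ends at 22, E6 ends at 28, E7 ends at 34.
Beat 34 falls within E7.

E7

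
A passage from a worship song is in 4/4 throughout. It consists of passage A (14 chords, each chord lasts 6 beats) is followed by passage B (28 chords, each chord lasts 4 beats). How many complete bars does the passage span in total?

A: 14 × 6 = 84 beats = 21 bars.
B: 28 × 4 = 112 beats = 28 bars.
Total: 21 + 28 = 49 bars.

49 bars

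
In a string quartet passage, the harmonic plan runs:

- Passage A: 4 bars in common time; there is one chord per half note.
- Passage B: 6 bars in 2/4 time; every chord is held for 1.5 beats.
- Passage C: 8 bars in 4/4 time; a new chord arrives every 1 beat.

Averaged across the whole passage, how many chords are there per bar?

8/3 chords per bar

A: 4 bars of 4 beats is 16 beats; at 2 beats each that's 8 chords.
B: 6 bars of 2 beats is 12 beats; at 1.5 beats each that's 8 chords.
C: 8 bars of 4 beats is 32 beats; at 1 beat each that's 32 chords.
Overall: 48 chords over 18 bars → 48/18 = 8/3 chords per bar.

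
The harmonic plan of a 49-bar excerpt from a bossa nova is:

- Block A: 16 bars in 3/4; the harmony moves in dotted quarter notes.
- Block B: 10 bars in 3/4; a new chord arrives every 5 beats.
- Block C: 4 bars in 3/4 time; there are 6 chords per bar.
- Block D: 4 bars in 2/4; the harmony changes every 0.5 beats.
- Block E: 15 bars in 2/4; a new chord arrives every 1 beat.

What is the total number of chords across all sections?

108 chords

A has 48 beats and chords last 1.5 each, so 32 chords.
B has 30 beats and chords last 5 each, so 6 chords.
C has 12 beats and chords last 0.5 each, so 24 chords.
D has 8 beats and chords last 0.5 each, so 16 chords.
E has 30 beats and chords last 1 each, so 30 chords.
Total: 32 + 6 + 24 + 16 + 30 = 108.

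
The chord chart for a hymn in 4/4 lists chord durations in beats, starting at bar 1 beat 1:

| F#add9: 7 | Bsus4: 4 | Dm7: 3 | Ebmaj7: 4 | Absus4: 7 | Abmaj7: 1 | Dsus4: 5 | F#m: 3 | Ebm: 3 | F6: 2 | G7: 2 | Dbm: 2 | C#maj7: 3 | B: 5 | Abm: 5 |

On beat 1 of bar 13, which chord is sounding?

B

Beat 1 of bar 13 is beat (13−1)×4 + 1 = 49 overall.
Running totals: F#add9 ends at 7, Bsus4 ends at 11, Dm7 ends at 14, Ebmaj7 ends at 18, Absus4 ends at 25, Abmaj7 ends at 26, Dsus4 ends at 31, F#m ends at 34, Ebm ends at 37, F6 ends at 39, G7 ends at 41, Dbm ends at 43, C#maj7 ends at 46, B ends at 51.
Beat 49 falls within B.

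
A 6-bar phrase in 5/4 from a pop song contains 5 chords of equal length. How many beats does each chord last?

6 bars × 5 beats/bar = 30 beats total.
30 beats ÷ 5 chords = 6 beats per chord.

6 beats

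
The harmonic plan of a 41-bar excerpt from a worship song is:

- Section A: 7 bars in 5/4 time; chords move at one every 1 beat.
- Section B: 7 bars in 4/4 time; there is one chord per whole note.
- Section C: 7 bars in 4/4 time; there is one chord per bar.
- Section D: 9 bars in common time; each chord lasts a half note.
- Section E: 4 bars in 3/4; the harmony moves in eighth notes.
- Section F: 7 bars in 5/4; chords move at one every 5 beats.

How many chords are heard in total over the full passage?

98 chords

A has 35 beats and chords last 1 each, so 35 chords.
B has 28 beats and chords last 4 each, so 7 chords.
C has 28 beats and chords last 4 each, so 7 chords.
D has 36 beats and chords last 2 each, so 18 chords.
E has 12 beats and chords last 0.5 each, so 24 chords.
F has 35 beats and chords last 5 each, so 7 chords.
Total: 35 + 7 + 7 + 18 + 24 + 7 = 98.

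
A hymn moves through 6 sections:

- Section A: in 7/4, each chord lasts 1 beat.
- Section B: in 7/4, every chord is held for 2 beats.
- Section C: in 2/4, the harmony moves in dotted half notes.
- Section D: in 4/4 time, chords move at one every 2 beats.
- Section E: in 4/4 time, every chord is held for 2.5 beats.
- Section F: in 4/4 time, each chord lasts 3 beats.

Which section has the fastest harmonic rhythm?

A: each chord is 1 beat in 7/4, so 7 per bar.
B: each chord is 2 beats in 7/4, so 3.5 per bar.
C: each chord is 3 beats in 2/4, so 2/3 per bar.
D: each chord is 2 beats in 4/4, so 2 per bar.
E: each chord is 2.5 beats in 4/4, so 1.6 per bar.
F: each chord is 3 beats in 4/4, so 4/3 per bar.
Fastest is A at 7 chords/bar.

Section A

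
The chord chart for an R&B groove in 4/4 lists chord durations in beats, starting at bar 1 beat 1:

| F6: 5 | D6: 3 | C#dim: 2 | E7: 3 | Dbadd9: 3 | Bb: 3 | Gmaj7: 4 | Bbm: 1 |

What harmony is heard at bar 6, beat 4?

Bbm

Beat 4 of bar 6 is beat (6−1)×4 + 4 = 24 overall.
Running totals: F6 ends at 5, D6 ends at 8, C#dim ends at 10, E7 ends at 13, Dbadd9 ends at 16, Bb ends at 19, Gmaj7 ends at 23, Bbm ends at 24.
Beat 24 falls within Bbm.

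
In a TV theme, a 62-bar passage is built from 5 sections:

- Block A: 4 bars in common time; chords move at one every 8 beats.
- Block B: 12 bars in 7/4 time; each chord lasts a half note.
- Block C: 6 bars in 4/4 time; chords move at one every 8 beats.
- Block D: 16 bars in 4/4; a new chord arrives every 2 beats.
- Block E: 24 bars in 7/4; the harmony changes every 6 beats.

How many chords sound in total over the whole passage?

A: 4·4 = 16 beats, 16/8 = 2 chords.
B: 12·7 = 84 beats, 84/2 = 42 chords.
C: 6·4 = 24 beats, 24/8 = 3 chords.
D: 16·4 = 64 beats, 64/2 = 32 chords.
E: 24·7 = 168 beats, 168/6 = 28 chords.
Total: 2 + 42 + 3 + 32 + 28 = 107.

107 chords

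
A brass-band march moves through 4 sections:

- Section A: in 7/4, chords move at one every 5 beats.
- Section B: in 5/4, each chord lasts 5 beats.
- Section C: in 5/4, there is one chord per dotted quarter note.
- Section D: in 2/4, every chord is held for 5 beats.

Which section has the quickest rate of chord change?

A: 7 beats/bar ÷ 5 beats/chord = 1.4 chords/bar.
B: 5 beats/bar ÷ 5 beats/chord = 1 chord/bar.
C: 5 beats/bar ÷ 1.5 beats/chord = 10/3 chords/bar.
D: 2 beats/bar ÷ 5 beats/chord = 0.4 chords/bar.
Fastest is C at 10/3 chords/bar.

Section C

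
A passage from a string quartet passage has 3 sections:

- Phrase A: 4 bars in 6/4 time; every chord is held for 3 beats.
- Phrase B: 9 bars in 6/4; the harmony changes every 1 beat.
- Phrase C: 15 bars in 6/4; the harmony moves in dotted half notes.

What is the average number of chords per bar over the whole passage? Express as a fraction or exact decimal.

A: 4 bars of 6 beats is 24 beats; at 3 beats each that's 8 chords.
B: 9 bars of 6 beats is 54 beats; at 1 beat each that's 54 chords.
C: 15 bars of 6 beats is 90 beats; at 3 beats each that's 30 chords.
Overall: 92 chords over 28 bars → 92/28 = 23/7 chords per bar.

23/7 chords per bar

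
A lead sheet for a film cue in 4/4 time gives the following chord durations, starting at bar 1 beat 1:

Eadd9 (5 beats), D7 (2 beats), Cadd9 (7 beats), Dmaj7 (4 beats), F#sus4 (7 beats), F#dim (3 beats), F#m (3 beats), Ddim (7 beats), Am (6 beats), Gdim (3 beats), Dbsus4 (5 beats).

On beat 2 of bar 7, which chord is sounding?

Beat 2 of bar 7 is beat (7−1)×4 + 2 = 26 overall.
Running totals: Eadd9 ends at 5, D7 ends at 7, Cadd9 ends at 14, Dmaj7 ends at 18, F#sus4 ends at 25, F#dim ends at 28.
Beat 26 falls within F#dim.

F#dim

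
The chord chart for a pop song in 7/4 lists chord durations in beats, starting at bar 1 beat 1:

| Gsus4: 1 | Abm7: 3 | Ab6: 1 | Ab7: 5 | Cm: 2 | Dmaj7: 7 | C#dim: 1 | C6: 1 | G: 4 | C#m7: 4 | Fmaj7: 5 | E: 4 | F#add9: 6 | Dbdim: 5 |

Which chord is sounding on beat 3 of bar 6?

E

Beat 3 of bar 6 is beat (6−1)×7 + 3 = 38 overall.
Running totals: Gsus4 ends at 1, Abm7 ends at 4, Ab6 ends at 5, Ab7 ends at 10, Cm ends at 12, Dmaj7 ends at 19, C#dim ends at 20, C6 ends at 21, G ends at 25, C#m7 ends at 29, Fmaj7 ends at 34, E ends at 38.
Beat 38 falls within E.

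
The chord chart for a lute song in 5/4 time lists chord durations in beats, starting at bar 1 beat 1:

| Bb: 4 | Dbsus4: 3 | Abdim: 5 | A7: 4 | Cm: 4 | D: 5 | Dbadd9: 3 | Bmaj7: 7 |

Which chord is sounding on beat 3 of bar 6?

Dbadd9

Beat 3 of bar 6 is beat (6−1)×5 + 3 = 28 overall.
Running totals: Bb ends at 4, Dbsus4 ends at 7, Abdim ends at 12, A7 ends at 16, Cm ends at 20, D ends at 25, Dbadd9 ends at 28.
Beat 28 falls within Dbadd9.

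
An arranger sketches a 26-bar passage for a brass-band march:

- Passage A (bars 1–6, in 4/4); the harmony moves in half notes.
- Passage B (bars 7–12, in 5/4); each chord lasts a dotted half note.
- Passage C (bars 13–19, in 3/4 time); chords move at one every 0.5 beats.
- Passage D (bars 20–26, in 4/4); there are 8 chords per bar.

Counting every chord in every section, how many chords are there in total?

120 chords

A: 6 bars × 4 beats = 24 beats; 2 beats/chord → 12 chords.
B: 6 bars × 5 beats = 30 beats; 3 beats/chord → 10 chords.
C: 7 bars × 3 beats = 21 beats; 0.5 beats/chord → 42 chords.
D: 7 bars × 4 beats = 28 beats; 0.5 beats/chord → 56 chords.
Total: 12 + 10 + 42 + 56 = 120.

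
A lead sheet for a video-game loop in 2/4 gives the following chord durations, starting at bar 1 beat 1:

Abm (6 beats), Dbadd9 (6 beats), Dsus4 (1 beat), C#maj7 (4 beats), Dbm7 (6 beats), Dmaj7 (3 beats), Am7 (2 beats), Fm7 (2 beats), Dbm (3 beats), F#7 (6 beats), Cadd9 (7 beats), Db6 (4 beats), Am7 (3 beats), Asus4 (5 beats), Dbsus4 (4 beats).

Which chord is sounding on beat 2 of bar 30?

Dbsus4

Beat 2 of bar 30 is beat (30−1)×2 + 2 = 60 overall.
Running totals: Abm ends at 6, Dbadd9 ends at 12, Dsus4 ends at 13, C#maj7 ends at 17, Dbm7 ends at 23, Dmaj7 ends at 26, Am7 ends at 28, Fm7 ends at 30, Dbm ends at 33, F#7 ends at 39, Cadd9 ends at 46, Db6 ends at 50, Am7 ends at 53, Asus4 ends at 58, Dbsus4 ends at 62.
Beat 60 falls within Dbsus4.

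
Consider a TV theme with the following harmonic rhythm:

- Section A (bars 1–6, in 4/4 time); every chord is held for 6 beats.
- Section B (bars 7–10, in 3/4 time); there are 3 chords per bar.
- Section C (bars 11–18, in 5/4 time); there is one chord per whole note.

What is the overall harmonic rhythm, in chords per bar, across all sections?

A: 6 bars of 4 beats is 24 beats; at 6 beats each that's 4 chords.
B: 4 bars of 3 beats is 12 beats; at 1 beat each that's 12 chords.
C: 8 bars of 5 beats is 40 beats; at 4 beats each that's 10 chords.
Overall: 26 chords over 18 bars → 26/18 = 13/9 chords per bar.

13/9 chords per bar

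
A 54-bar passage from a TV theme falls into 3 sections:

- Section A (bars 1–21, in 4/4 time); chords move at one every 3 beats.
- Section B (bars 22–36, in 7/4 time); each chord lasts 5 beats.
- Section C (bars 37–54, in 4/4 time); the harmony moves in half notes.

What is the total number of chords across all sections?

85 chords

A: 21·4 = 84 beats, 84/3 = 28 chords.
B: 15·7 = 105 beats, 105/5 = 21 chords.
C: 18·4 = 72 beats, 72/2 = 36 chords.
Total: 28 + 21 + 36 = 85.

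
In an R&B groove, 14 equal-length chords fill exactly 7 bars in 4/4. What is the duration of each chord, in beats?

7 bars × 4 beats/bar = 28 beats total.
28 beats ÷ 14 chords = 2 beats per chord.
(That is a half note.)

2 beats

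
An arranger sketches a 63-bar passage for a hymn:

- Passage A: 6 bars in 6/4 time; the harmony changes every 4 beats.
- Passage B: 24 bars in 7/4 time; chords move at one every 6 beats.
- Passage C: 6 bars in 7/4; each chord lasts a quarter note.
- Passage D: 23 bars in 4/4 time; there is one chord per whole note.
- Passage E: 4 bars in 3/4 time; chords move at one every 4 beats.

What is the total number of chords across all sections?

A has 36 beats and chords last 4 each, so 9 chords.
B has 168 beats and chords last 6 each, so 28 chords.
C has 42 beats and chords last 1 each, so 42 chords.
D has 92 beats and chords last 4 each, so 23 chords.
E has 12 beats and chords last 4 each, so 3 chords.
Total: 9 + 28 + 42 + 23 + 3 = 105.

105 chords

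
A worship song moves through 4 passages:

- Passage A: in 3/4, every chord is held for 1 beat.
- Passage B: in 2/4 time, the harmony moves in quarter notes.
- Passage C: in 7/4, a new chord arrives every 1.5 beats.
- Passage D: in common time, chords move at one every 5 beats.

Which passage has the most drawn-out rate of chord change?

Passage D

A: 3/1 = 3 chords/bar.
B: 2/1 = 2 chords/bar.
C: 7/1.5 = 14/3 chords/bar.
D: 4/5 = 0.8 chords/bar.
Slowest is D at 0.8 chords/bar.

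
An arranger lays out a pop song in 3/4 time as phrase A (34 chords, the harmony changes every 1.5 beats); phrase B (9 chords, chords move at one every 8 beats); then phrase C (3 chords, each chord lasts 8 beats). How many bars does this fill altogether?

49 bars

A: 34 × 1.5 = 51 beats = 17 bars.
B: 9 × 8 = 72 beats = 24 bars.
C: 3 × 8 = 24 beats = 8 bars.
Total: 17 + 24 + 8 = 49 bars.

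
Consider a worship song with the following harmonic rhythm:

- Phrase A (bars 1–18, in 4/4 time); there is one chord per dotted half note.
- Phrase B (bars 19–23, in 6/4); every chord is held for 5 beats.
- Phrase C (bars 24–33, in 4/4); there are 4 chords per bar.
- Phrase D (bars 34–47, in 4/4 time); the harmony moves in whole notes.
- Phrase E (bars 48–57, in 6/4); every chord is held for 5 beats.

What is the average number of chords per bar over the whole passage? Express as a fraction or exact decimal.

A: 18 × 4 = 72 beats ÷ 3 = 24 chords.
B: 5 × 6 = 30 beats ÷ 5 = 6 chords.
C: 10 × 4 = 40 beats ÷ 1 = 40 chords.
D: 14 × 4 = 56 beats ÷ 4 = 14 chords.
E: 10 × 6 = 60 beats ÷ 5 = 12 chords.
Overall: 96 chords over 57 bars → 96/57 = 32/19 chords per bar.

32/19 chords per bar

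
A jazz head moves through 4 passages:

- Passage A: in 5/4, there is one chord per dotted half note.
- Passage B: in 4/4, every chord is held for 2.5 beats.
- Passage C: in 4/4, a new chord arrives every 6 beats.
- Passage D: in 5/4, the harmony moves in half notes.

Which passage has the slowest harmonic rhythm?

Passage C

A: each chord is 3 beats in 5/4, so 5/3 per bar.
B: each chord is 2.5 beats in 4/4, so 1.6 per bar.
C: each chord is 6 beats in 4/4, so 2/3 per bar.
D: each chord is 2 beats in 5/4, so 2.5 per bar.
Slowest is C at 2/3 chords/bar.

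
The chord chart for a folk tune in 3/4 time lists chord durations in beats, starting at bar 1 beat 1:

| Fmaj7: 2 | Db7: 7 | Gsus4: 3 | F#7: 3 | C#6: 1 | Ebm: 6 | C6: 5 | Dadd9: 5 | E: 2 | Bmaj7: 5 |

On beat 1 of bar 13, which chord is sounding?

Beat 1 of bar 13 is beat (13−1)×3 + 1 = 37 overall.
Running totals: Fmaj7 ends at 2, Db7 ends at 9, Gsus4 ends at 12, F#7 ends at 15, C#6 ends at 16, Ebm ends at 22, C6 ends at 27, Dadd9 ends at 32, E ends at 34, Bmaj7 ends at 39.
Beat 37 falls within Bmaj7.

Bmaj7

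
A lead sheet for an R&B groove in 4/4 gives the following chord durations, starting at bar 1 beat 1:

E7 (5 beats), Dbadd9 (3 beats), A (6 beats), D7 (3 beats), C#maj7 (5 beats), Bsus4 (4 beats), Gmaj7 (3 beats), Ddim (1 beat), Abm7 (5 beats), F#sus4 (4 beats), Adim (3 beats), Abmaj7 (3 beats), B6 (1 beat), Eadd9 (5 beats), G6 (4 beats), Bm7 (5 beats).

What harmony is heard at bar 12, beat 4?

Eadd9

Beat 4 of bar 12 is beat (12−1)×4 + 4 = 48 overall.
Running totals: E7 ends at 5, Dbadd9 ends at 8, A ends at 14, D7 ends at 17, C#maj7 ends at 22, Bsus4 ends at 26, Gmaj7 ends at 29, Ddim ends at 30, Abm7 ends at 35, F#sus4 ends at 39, Adim ends at 42, Abmaj7 ends at 45, B6 ends at 46, Eadd9 ends at 51.
Beat 48 falls within Eadd9.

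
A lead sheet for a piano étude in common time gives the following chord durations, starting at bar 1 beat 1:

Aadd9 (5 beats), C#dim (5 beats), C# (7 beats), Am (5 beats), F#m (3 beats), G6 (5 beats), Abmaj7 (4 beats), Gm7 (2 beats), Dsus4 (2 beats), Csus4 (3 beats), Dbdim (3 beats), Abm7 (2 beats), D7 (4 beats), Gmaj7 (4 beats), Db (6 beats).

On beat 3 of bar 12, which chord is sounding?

D7

Beat 3 of bar 12 is beat (12−1)×4 + 3 = 47 overall.
Running totals: Aadd9 ends at 5, C#dim ends at 10, C# ends at 17, Am ends at 22, F#m ends at 25, G6 ends at 30, Abmaj7 ends at 34, Gm7 ends at 36, Dsus4 ends at 38, Csus4 ends at 41, Dbdim ends at 44, Abm7 ends at 46, D7 ends at 50.
Beat 47 falls within D7.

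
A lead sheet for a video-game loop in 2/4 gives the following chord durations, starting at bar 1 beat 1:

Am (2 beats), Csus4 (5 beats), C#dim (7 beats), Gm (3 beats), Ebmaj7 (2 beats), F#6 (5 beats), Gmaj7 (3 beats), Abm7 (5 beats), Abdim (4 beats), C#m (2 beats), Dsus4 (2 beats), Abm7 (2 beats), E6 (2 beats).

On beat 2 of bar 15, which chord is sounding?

Abm7

Beat 2 of bar 15 is beat (15−1)×2 + 2 = 30 overall.
Running totals: Am ends at 2, Csus4 ends at 7, C#dim ends at 14, Gm ends at 17, Ebmaj7 ends at 19, F#6 ends at 24, Gmaj7 ends at 27, Abm7 ends at 32.
Beat 30 falls within Abm7.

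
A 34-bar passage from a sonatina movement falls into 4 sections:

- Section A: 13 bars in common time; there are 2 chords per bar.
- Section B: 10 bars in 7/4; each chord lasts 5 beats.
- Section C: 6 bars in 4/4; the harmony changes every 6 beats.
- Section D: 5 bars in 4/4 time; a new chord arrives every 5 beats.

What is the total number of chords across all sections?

A has 52 beats and chords last 2 each, so 26 chords.
B has 70 beats and chords last 5 each, so 14 chords.
C has 24 beats and chords last 6 each, so 4 chords.
D has 20 beats and chords last 5 each, so 4 chords.
Total: 26 + 14 + 4 + 4 = 48.

48 chords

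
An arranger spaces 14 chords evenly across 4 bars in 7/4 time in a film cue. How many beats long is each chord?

2 beats

4 bars × 7 beats/bar = 28 beats total.
28 beats ÷ 14 chords = 2 beats per chord.
(That is a half note.)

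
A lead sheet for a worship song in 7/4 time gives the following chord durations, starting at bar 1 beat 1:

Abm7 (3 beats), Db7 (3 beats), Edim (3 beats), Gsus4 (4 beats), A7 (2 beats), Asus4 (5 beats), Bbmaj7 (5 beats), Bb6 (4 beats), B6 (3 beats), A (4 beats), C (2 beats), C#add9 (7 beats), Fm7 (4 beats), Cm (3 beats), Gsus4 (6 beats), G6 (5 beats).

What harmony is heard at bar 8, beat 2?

Cm

Beat 2 of bar 8 is beat (8−1)×7 + 2 = 51 overall.
Running totals: Abm7 ends at 3, Db7 ends at 6, Edim ends at 9, Gsus4 ends at 13, A7 ends at 15, Asus4 ends at 20, Bbmaj7 ends at 25, Bb6 ends at 29, B6 ends at 32, A ends at 36, C ends at 38, C#add9 ends at 45, Fm7 ends at 49, Cm ends at 52.
Beat 51 falls within Cm.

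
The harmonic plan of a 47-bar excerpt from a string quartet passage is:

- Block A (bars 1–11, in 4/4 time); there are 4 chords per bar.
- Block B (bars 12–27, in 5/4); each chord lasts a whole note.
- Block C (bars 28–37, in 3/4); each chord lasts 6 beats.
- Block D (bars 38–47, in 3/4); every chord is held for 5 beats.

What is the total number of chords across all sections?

A: 11·4 = 44 beats, 44/1 = 44 chords.
B: 16·5 = 80 beats, 80/4 = 20 chords.
C: 10·3 = 30 beats, 30/6 = 5 chords.
D: 10·3 = 30 beats, 30/5 = 6 chords.
Total: 44 + 20 + 5 + 6 = 75.

75 chords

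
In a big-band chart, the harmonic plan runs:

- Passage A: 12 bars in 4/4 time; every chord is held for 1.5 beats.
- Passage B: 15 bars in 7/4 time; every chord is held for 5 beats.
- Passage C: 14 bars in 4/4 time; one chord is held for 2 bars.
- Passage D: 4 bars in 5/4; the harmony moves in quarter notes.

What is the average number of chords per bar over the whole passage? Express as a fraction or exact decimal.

16/9 chords per bar

A: 12 bars of 4 beats is 48 beats; at 1.5 beats each that's 32 chords.
B: 15 bars of 7 beats is 105 beats; at 5 beats each that's 21 chords.
C: 14 bars of 4 beats is 56 beats; at 8 beats each that's 7 chords.
D: 4 bars of 5 beats is 20 beats; at 1 beat each that's 20 chords.
Overall: 80 chords over 45 bars → 80/45 = 16/9 chords per bar.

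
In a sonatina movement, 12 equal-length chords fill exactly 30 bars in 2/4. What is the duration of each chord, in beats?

5 beats

30 bars × 2 beats/bar = 60 beats total.
60 beats ÷ 12 chords = 5 beats per chord.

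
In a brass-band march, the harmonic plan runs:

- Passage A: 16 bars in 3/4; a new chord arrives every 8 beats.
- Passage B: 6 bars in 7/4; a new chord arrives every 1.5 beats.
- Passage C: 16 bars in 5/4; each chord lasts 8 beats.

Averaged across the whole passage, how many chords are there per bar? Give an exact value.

22/19 chords per bar

A: 16 bars of 3 beats is 48 beats; at 8 beats each that's 6 chords.
B: 6 bars of 7 beats is 42 beats; at 1.5 beats each that's 28 chords.
C: 16 bars of 5 beats is 80 beats; at 8 beats each that's 10 chords.
Overall: 44 chords over 38 bars → 44/38 = 22/19 chords per bar.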